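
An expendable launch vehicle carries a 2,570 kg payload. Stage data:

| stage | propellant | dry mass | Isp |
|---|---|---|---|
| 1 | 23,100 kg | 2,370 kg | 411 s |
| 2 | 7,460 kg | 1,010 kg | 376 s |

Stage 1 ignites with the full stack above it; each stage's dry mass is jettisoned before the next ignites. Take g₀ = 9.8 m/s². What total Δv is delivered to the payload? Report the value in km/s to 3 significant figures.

Ignition mass of stage 1 = 23,100+2,370 + 7,460+1,010 + 2,570 = 36,510 kg.
Stage 1: m₀ = 36,510 kg, m_f = 36,510 − 23,100 = 13,410 kg; Δv = 411×9.8×ln(2.723) = 4027.8×1.0016 ≈ 4034 m/s.
Stage 2: m₀ = 11,040 kg, m_f = 11,040 − 7,460 = 3,580 kg; Δv = 376×9.8×ln(3.084) = 3684.8×1.1262 ≈ 4150 m/s.
Total Δv = 4034 + 4150 = 8184 m/s.

Δv ≈ 8.18 km/s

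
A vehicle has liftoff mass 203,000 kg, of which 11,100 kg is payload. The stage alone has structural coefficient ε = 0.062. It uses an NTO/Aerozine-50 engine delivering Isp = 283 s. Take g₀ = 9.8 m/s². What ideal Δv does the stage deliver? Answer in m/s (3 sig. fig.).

Stage wet mass = m₀ − payload = 203,000 − 11,100 = 191,900 kg.
Stage dry mass = ε × stage wet mass = 0.062 × 191,900 = 11,897.8 kg.
Burnout mass m_f = stage dry + payload = 11,897.8 + 11,100 = 22,997.8 kg.
v_e = Isp · g₀ = 283 × 9.8 = 2773.4 m/s.
Rocket equation: Δv = v_e · ln(203,000/22,997.8) = 2773.4 × ln(8.827) = 2773.4 × 2.1778 ≈ 6040 m/s.

Δv ≈ 6040 m/s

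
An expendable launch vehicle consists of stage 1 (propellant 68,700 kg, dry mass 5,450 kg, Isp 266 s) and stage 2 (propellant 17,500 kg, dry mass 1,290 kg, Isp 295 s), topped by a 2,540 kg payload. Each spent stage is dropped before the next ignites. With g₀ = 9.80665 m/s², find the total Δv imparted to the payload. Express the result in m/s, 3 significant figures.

Ignition mass of stage 1 = 68,700+5,450 + 17,500+1,290 + 2,540 = 95,480 kg.
Stage 1: m₀ = 95,480 kg, m_f = 95,480 − 68,700 = 26,780 kg; Δv = 266×9.80665×ln(3.565) = 2608.6×1.2713 ≈ 3316 m/s.
Stage 2: m₀ = 21,330 kg, m_f = 21,330 − 17,500 = 3,830 kg; Δv = 295×9.80665×ln(5.569) = 2893.0×1.7172 ≈ 4968 m/s.
Total Δv = 3316 + 4968 = 8284 m/s.

Δv ≈ 8280 m/s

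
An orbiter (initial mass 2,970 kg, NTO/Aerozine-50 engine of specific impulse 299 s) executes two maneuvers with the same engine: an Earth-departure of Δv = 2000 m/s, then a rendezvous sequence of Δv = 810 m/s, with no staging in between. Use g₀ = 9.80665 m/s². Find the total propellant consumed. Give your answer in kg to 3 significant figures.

v_e = Isp · g₀ = 299 × 9.80665 = 2932.2 m/s.
After the first burn: m = 2970 × exp(−2000/2932.2) = 2970 × 0.50556 = 1,501.51 kg.
After the second burn: m = 1,501.51 × exp(−810/2932.2) = 1,501.51 × 0.75863 = 1,139.09 kg.
Total propellant = m₀ − m_final = 2970 − 1,139.09 = 1,830.91 kg.

total propellant consumed ≈ 1830 kg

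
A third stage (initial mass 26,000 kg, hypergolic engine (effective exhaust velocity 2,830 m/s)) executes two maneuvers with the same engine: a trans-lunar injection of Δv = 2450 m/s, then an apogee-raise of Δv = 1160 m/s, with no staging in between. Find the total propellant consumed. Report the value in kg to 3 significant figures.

After the first burn: m = 26000 × exp(−2450/2830.0) = 26000 × 0.42075 = 10,939.5 kg.
After the second burn: m = 10,939.5 × exp(−1160/2830.0) = 10,939.5 × 0.66372 = 7,260.76 kg.
Total propellant = m₀ − m_final = 26000 − 7,260.76 = 18,739.24 kg.

total propellant consumed ≈ 18700 kg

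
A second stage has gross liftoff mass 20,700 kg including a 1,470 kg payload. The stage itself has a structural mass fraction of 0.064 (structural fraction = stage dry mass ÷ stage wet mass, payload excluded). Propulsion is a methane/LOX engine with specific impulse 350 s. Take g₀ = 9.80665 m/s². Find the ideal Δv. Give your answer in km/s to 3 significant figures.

Δv ≈ 6.99 km/s

Stage wet mass = m₀ − payload = 20,700 − 1,470 = 19,230 kg.
Stage dry mass = ε × stage wet mass = 0.064 × 19,230 = 1,230.72 kg.
Burnout mass m_f = stage dry + payload = 1,230.72 + 1,470 = 2,700.72 kg.
v_e = Isp · g₀ = 350 × 9.80665 = 3432.3 m/s.
Rocket equation: Δv = v_e · ln(20,700/2,700.72) = 3432.3 × ln(7.665) = 3432.3 × 2.0366 ≈ 6990 m/s.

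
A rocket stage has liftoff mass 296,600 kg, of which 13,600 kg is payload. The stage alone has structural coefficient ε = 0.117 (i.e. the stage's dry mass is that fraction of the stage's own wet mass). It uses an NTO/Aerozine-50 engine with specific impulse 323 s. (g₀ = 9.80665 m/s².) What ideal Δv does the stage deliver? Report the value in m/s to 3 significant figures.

Stage wet mass = m₀ − payload = 296,600 − 13,600 = 283,000 kg.
Stage dry mass = ε × stage wet mass = 0.117 × 283,000 = 33,111 kg.
Burnout mass m_f = stage dry + payload = 33,111 + 13,600 = 46,711 kg.
v_e = Isp · g₀ = 323 × 9.80665 = 3167.5 m/s.
Using Δv = v_e ln(m₀/m_f): Δv = v_e · ln(296,600/46,711) = 3167.5 × ln(6.35) = 3167.5 × 1.8484 ≈ 5855 m/s.

Δv ≈ 5850 m/s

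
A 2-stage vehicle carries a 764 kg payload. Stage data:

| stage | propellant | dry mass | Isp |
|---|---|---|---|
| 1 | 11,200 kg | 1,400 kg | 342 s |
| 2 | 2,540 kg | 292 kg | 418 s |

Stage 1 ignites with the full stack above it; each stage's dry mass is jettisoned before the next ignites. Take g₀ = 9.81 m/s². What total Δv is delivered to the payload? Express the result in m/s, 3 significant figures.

Ignition mass of stage 1 = 11,200+1,400 + 2,540+292 + 764 = 16,196 kg.
Stage 1: m₀ = 16,196 kg, m_f = 16,196 − 11,200 = 4,996 kg; Δv = 342×9.81×ln(3.242) = 3355.0×1.1761 ≈ 3946 m/s.
Stage 2: m₀ = 3,596 kg, m_f = 3,596 − 2,540 = 1,056 kg; Δv = 418×9.81×ln(3.405) = 4100.6×1.2253 ≈ 5025 m/s.
Total Δv = 3946 + 5025 = 8971 m/s.

Δv ≈ 8970 m/s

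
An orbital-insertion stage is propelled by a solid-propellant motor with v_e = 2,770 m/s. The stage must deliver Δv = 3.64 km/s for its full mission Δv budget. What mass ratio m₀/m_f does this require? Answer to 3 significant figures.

m₀/m_f = exp(Δv / v_e) = exp(3640 / 2770.0) = exp(1.3141) = 3.7213.

mass ratio ≈ 3.72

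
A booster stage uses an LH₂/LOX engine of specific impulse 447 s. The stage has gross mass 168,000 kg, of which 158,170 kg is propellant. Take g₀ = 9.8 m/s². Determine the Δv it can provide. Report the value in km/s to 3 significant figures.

Δv ≈ 12.4 km/s

v_e = Isp · g₀ = 447 × 9.8 = 4380.6 m/s.
m_f = m₀ − m_prop = 168,000 − 158,170 = 9,830 kg.
From the ideal rocket equation, Δv = v_e · ln(m₀/m_f) = 4380.6 × ln(17.09) = 4380.6 × 2.8385 ≈ 12434.4 m/s.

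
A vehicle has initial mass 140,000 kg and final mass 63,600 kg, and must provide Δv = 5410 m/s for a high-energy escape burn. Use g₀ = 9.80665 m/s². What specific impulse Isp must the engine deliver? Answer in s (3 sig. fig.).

Isp ≈ 699 s

ln(m₀/m_f) = ln(140000/63600) = ln(2.201) = 0.7890.
v_e = Δv / ln(m₀/m_f) = 5410 / 0.7890 = 6856.5 m/s.
Isp = v_e / g₀ = 6856.5 / 9.80665 = 699.2 s.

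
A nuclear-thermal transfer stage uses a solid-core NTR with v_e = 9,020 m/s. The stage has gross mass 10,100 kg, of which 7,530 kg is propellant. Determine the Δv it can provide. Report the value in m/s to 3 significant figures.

m_f = m₀ − m_prop = 10,100 − 7,530 = 2,570 kg.
Δv = v_e · ln(m₀/m_f) = 9020.0 × ln(3.93) = 9020.0 × 1.3686 ≈ 12345.0 m/s.

Δv ≈ 12300 m/s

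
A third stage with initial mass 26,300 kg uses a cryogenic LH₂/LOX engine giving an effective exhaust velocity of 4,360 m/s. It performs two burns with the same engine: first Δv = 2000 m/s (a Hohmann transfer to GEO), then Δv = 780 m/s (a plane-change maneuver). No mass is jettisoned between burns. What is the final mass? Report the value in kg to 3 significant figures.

final mass ≈ 13900 kg

After the first burn: m = 26300 × exp(−2000/4360.0) = 26300 × 0.63209 = 16,624 kg.
After the second burn: m = 16,624 × exp(−780/4360.0) = 16,624 × 0.83619 = 13,900.8 kg.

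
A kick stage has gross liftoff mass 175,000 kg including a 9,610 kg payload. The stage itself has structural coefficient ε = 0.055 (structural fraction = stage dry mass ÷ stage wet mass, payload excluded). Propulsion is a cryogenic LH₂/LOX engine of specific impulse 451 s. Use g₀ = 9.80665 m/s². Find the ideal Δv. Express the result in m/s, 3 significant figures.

Stage wet mass = m₀ − payload = 175,000 − 9,610 = 165,390 kg.
Stage dry mass = ε × stage wet mass = 0.055 × 165,390 = 9,096.45 kg.
Burnout mass m_f = stage dry + payload = 9,096.45 + 9,610 = 18,706.45 kg.
v_e = Isp · g₀ = 451 × 9.80665 = 4422.8 m/s.
Δv = v_e · ln(175,000/18,706.45) = 4422.8 × ln(9.355) = 4422.8 × 2.2359 ≈ 9889 m/s.

Δv ≈ 9890 m/s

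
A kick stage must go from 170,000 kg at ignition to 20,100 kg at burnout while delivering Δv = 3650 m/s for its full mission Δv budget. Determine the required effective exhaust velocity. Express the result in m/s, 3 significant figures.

ln(m₀/m_f) = ln(170000/20100) = ln(8.458) = 2.1351.
Using Δv = v_e ln(m₀/m_f): v_e = Δv / ln(m₀/m_f) = 3650 / 2.1351 = 1709.5 m/s.

v_e ≈ 1710 m/s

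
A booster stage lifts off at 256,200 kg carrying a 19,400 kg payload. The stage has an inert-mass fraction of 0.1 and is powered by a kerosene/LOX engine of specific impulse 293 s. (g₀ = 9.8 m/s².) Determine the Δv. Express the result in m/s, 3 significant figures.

Stage wet mass = m₀ − payload = 256,200 − 19,400 = 236,800 kg.
Stage dry mass = ε × stage wet mass = 0.1 × 236,800 = 23,680 kg.
Burnout mass m_f = stage dry + payload = 23,680 + 19,400 = 43,080 kg.
v_e = Isp · g₀ = 293 × 9.8 = 2871.4 m/s.
Δv = v_e · ln(256,200/43,080) = 2871.4 × ln(5.947) = 2871.4 × 1.7829 ≈ 5119 m/s.

Δv ≈ 5120 m/s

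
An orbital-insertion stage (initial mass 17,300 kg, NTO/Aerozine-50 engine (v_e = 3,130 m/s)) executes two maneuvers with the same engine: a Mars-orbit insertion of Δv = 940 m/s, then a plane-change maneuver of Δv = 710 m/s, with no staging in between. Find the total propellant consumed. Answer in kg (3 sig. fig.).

After the first burn: m = 17300 × exp(−940/3130.0) = 17300 × 0.74058 = 12,812 kg.
After the second burn: m = 12,812 × exp(−710/3130.0) = 12,812 × 0.79705 = 10,211.8 kg.
Total propellant = m₀ − m_final = 17300 − 10,211.8 = 7,088.2 kg.

total propellant consumed ≈ 7090 kg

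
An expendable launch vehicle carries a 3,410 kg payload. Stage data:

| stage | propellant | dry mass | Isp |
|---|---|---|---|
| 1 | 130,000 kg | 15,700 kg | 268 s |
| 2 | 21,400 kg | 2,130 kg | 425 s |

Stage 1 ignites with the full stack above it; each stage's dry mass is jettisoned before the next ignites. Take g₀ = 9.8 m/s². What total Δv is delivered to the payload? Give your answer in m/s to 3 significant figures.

Ignition mass of stage 1 = 130,000+15,700 + 21,400+2,130 + 3,410 = 172,640 kg.
Stage 1: m₀ = 172,640 kg, m_f = 172,640 − 130,000 = 42,640 kg; Δv = 268×9.8×ln(4.049) = 2626.4×1.3984 ≈ 3673 m/s.
Stage 2: m₀ = 26,940 kg, m_f = 26,940 − 21,400 = 5,540 kg; Δv = 425×9.8×ln(4.863) = 4165.0×1.5816 ≈ 6587 m/s.
Total Δv = 3673 + 6587 = 10260 m/s.

Δv ≈ 10300 m/s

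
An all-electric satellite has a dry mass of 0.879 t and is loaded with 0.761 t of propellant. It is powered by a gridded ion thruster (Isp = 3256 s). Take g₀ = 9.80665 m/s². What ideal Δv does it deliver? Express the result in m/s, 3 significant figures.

v_e = Isp · g₀ = 3256 × 9.80665 = 31930.5 m/s.
m₀ = m_dry + m_prop = 0.879 + 0.761 = 1.64 t.
Using Δv = v_e ln(m₀/m_f): Δv = v_e · ln(m₀/m_f) = 31930.5 × ln(1.866) = 31930.5 × 0.6237 ≈ 19914.0 m/s.

Δv ≈ 19900 m/s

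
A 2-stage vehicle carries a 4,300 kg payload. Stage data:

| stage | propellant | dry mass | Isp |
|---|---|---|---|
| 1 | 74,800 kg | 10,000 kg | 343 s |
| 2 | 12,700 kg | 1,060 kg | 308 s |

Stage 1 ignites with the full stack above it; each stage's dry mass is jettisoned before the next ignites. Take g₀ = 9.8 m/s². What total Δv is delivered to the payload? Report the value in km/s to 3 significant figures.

Ignition mass of stage 1 = 74,800+10,000 + 12,700+1,060 + 4,300 = 102,860 kg.
Stage 1: m₀ = 102,860 kg, m_f = 102,860 − 74,800 = 28,060 kg; Δv = 343×9.8×ln(3.666) = 3361.4×1.2990 ≈ 4367 m/s.
Stage 2: m₀ = 18,060 kg, m_f = 18,060 − 12,700 = 5,360 kg; Δv = 308×9.8×ln(3.369) = 3018.4×1.2147 ≈ 3667 m/s.
Total Δv = 4367 + 3667 = 8034 m/s.

Δv ≈ 8.03 km/s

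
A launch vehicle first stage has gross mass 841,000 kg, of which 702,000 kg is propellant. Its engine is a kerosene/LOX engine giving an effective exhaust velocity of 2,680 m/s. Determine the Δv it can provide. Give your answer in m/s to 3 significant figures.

Δv ≈ 4820 m/s

m_f = m₀ − m_prop = 841,000 − 702,000 = 139,000 kg.
By the Tsiolkovsky rocket equation, Δv = v_e · ln(m₀/m_f) = 2680.0 × ln(6.05) = 2680.0 × 1.8001 ≈ 4824.3 m/s.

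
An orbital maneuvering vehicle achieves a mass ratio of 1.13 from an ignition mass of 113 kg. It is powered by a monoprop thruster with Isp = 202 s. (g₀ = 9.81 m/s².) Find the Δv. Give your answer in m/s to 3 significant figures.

Δv ≈ 242 m/s

v_e = Isp · g₀ = 202 × 9.81 = 1981.6 m/s.
Δv = v_e · ln(1.13) = 1981.6 × 0.1222 ≈ 242.2 m/s.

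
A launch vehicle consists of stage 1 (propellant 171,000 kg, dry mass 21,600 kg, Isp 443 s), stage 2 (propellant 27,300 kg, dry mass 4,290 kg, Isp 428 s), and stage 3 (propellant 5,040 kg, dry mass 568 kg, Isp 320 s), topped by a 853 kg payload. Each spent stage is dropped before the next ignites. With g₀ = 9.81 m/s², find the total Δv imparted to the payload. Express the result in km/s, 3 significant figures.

Ignition mass of stage 1 = 171,000+21,600 + 27,300+4,290 + 5,040+568 + 853 = 230,651 kg.
Stage 1: m₀ = 230,651 kg, m_f = 230,651 − 171,000 = 59,651 kg; Δv = 443×9.81×ln(3.867) = 4345.8×1.3524 ≈ 5877 m/s.
Stage 2: m₀ = 38,051 kg, m_f = 38,051 − 27,300 = 10,751 kg; Δv = 428×9.81×ln(3.539) = 4198.7×1.2639 ≈ 5307 m/s.
Stage 3: m₀ = 6,461 kg, m_f = 6,461 − 5,040 = 1,421 kg; Δv = 320×9.81×ln(4.547) = 3139.2×1.5144 ≈ 4754 m/s.
Total Δv = 5877 + 5307 + 4754 = 15938 m/s.

Δv ≈ 15.9 km/s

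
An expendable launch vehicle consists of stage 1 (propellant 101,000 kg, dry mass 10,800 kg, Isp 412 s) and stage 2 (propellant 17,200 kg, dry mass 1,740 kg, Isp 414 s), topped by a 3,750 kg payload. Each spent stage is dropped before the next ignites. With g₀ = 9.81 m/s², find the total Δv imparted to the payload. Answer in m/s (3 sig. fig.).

Ignition mass of stage 1 = 101,000+10,800 + 17,200+1,740 + 3,750 = 134,490 kg.
Stage 1: m₀ = 134,490 kg, m_f = 134,490 − 101,000 = 33,490 kg; Δv = 412×9.81×ln(4.016) = 4041.7×1.3902 ≈ 5619 m/s.
Stage 2: m₀ = 22,690 kg, m_f = 22,690 − 17,200 = 5,490 kg; Δv = 414×9.81×ln(4.133) = 4061.3×1.4190 ≈ 5763 m/s.
Total Δv = 5619 + 5763 = 11382 m/s.

Δv ≈ 11400 m/s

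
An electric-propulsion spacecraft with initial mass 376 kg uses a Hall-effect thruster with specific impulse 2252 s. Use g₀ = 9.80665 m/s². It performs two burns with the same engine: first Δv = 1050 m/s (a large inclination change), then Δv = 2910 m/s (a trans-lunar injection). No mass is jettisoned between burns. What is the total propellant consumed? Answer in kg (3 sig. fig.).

v_e = Isp · g₀ = 2252 × 9.80665 = 22084.6 m/s.
After the first burn: m = 376 × exp(−1050/22084.6) = 376 × 0.95357 = 358.542 kg.
After the second burn: m = 358.542 × exp(−2910/22084.6) = 358.542 × 0.87655 = 314.28 kg.
Total propellant = m₀ − m_final = 376 − 314.28 = 61.72 kg.

total propellant consumed ≈ 61.7 kg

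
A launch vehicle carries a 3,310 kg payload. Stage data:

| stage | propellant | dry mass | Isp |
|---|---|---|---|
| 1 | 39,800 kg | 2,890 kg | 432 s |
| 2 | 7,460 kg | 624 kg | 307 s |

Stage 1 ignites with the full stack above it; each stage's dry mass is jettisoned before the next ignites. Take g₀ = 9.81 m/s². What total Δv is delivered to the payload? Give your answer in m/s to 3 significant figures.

Ignition mass of stage 1 = 39,800+2,890 + 7,460+624 + 3,310 = 54,084 kg.
Stage 1: m₀ = 54,084 kg, m_f = 54,084 − 39,800 = 14,284 kg; Δv = 432×9.81×ln(3.786) = 4237.9×1.3314 ≈ 5642 m/s.
Stage 2: m₀ = 11,394 kg, m_f = 11,394 − 7,460 = 3,934 kg; Δv = 307×9.81×ln(2.896) = 3011.7×1.0634 ≈ 3203 m/s.
Total Δv = 5642 + 3203 = 8845 m/s.

Δv ≈ 8850 m/s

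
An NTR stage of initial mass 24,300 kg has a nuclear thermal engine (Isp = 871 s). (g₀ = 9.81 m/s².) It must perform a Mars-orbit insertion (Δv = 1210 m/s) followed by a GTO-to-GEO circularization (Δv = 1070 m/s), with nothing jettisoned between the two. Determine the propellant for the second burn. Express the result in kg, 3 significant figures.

v_e = Isp · g₀ = 871 × 9.81 = 8544.5 m/s.
After the first burn: m = 24300 × exp(−1210/8544.5) = 24300 × 0.86796 = 21,091.4 kg.
After the second burn: m = 21,091.4 × exp(−1070/8544.5) = 21,091.4 × 0.88230 = 18,608.9 kg.
Second-burn propellant = 21,091.4 − 18,608.9 = 2,482.5 kg.

propellant for the second burn ≈ 2480 kg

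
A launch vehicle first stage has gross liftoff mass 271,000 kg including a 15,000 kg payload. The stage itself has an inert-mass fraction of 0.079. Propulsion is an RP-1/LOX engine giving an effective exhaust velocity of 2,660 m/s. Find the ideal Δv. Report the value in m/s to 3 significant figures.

Δv ≈ 5430 m/s

Stage wet mass = m₀ − payload = 271,000 − 15,000 = 256,000 kg.
Stage dry mass = ε × stage wet mass = 0.079 × 256,000 = 20,224 kg.
Burnout mass m_f = stage dry + payload = 20,224 + 15,000 = 35,224 kg.
Δv = v_e · ln(271,000/35,224) = 2660.0 × ln(7.694) = 2660.0 × 2.0404 ≈ 5427 m/s.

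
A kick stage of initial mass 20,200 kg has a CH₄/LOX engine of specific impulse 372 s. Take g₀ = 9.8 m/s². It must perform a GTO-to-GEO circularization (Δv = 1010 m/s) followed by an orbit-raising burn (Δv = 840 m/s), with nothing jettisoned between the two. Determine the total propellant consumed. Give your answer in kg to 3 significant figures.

total propellant consumed ≈ 8040 kg

v_e = Isp · g₀ = 372 × 9.8 = 3645.6 m/s.
After the first burn: m = 20200 × exp(−1010/3645.6) = 20200 × 0.75802 = 15,312 kg.
After the second burn: m = 15,312 × exp(−840/3645.6) = 15,312 × 0.79420 = 12,160.8 kg.
Total propellant = m₀ − m_final = 20200 − 12,160.8 = 8,039.2 kg.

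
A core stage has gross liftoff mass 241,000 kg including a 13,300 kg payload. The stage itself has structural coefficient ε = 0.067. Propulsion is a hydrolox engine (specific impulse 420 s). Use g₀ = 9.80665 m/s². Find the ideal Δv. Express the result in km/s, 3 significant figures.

Δv ≈ 8.79 km/s

Stage wet mass = m₀ − payload = 241,000 − 13,300 = 227,700 kg.
Stage dry mass = ε × stage wet mass = 0.067 × 227,700 = 15,255.9 kg.
Burnout mass m_f = stage dry + payload = 15,255.9 + 13,300 = 28,555.9 kg.
v_e = Isp · g₀ = 420 × 9.80665 = 4118.8 m/s.
Δv = v_e · ln(241,000/28,555.9) = 4118.8 × ln(8.44) = 4118.8 × 2.1329 ≈ 8785 m/s.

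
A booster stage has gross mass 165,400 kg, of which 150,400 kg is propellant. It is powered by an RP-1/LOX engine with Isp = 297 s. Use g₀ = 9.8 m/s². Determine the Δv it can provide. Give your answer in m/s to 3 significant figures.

v_e = Isp · g₀ = 297 × 9.8 = 2910.6 m/s.
m_f = m₀ − m_prop = 165,400 − 150,400 = 15,000 kg.
Δv = v_e · ln(m₀/m_f) = 2910.6 × ln(11.03) = 2910.6 × 2.4003 ≈ 6986.4 m/s.

Δv ≈ 6990 m/s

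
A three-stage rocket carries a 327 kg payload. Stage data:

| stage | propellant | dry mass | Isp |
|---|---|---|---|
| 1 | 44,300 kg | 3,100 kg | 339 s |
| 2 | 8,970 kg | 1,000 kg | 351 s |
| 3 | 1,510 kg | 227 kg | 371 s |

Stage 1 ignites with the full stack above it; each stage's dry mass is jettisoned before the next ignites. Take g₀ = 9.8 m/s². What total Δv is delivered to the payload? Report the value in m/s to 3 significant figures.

Ignition mass of stage 1 = 44,300+3,100 + 8,970+1,000 + 1,510+227 + 327 = 59,434 kg.
Stage 1: m₀ = 59,434 kg, m_f = 59,434 − 44,300 = 15,134 kg; Δv = 339×9.8×ln(3.927) = 3322.2×1.3679 ≈ 4545 m/s.
Stage 2: m₀ = 12,034 kg, m_f = 12,034 − 8,970 = 3,064 kg; Δv = 351×9.8×ln(3.928) = 3439.8×1.3680 ≈ 4706 m/s.
Stage 3: m₀ = 2,064 kg, m_f = 2,064 − 1,510 = 554 kg; Δv = 371×9.8×ln(3.726) = 3635.8×1.3152 ≈ 4782 m/s.
Total Δv = 4545 + 4706 + 4782 = 14033 m/s.

Δv ≈ 14000 m/s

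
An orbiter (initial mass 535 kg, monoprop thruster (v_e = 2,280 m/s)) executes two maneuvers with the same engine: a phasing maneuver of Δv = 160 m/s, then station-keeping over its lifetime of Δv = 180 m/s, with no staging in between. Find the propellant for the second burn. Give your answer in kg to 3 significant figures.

After the first burn: m = 535 × exp(−160/2280.0) = 535 × 0.93223 = 498.743 kg.
After the second burn: m = 498.743 × exp(−180/2280.0) = 498.743 × 0.92409 = 460.883 kg.
Second-burn propellant = 498.743 − 460.883 = 37.86 kg.

propellant for the second burn ≈ 37.9 kg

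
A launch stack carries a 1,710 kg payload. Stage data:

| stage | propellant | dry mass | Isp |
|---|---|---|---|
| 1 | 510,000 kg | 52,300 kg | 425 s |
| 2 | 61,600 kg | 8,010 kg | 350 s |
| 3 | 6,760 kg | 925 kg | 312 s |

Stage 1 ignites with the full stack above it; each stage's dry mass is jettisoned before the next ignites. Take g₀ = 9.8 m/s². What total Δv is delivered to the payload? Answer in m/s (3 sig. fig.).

Ignition mass of stage 1 = 510,000+52,300 + 61,600+8,010 + 6,760+925 + 1,710 = 641,305 kg.
Stage 1: m₀ = 641,305 kg, m_f = 641,305 − 510,000 = 131,305 kg; Δv = 425×9.8×ln(4.884) = 4165.0×1.5860 ≈ 6606 m/s.
Stage 2: m₀ = 79,005 kg, m_f = 79,005 − 61,600 = 17,405 kg; Δv = 350×9.8×ln(4.539) = 3430.0×1.5128 ≈ 5189 m/s.
Stage 3: m₀ = 9,395 kg, m_f = 9,395 − 6,760 = 2,635 kg; Δv = 312×9.8×ln(3.565) = 3057.6×1.2713 ≈ 3887 m/s.
Total Δv = 6606 + 5189 + 3887 = 15682 m/s.

Δv ≈ 15700 m/s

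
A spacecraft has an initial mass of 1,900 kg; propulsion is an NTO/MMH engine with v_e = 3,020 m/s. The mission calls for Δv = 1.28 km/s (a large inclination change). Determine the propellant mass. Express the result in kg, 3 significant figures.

propellant mass ≈ 656 kg

Using Δv = v_e ln(m₀/m_f): m₀/m_f = exp(Δv / v_e) = exp(1280 / 3020.0) = exp(0.4238) = 1.5278.
m_f = 1,900 / 1.5278 = 1,243.62 kg, so propellant = m₀ − m_f = 1,900 − 1,243.62 = 656.38 kg.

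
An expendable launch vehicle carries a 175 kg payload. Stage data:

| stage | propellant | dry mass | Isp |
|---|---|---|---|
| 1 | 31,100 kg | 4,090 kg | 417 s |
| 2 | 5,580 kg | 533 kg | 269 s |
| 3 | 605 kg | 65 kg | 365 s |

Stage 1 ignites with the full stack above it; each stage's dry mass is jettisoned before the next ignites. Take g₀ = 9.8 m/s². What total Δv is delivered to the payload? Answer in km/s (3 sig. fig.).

Δv ≈ 14.2 km/s

Ignition mass of stage 1 = 31,100+4,090 + 5,580+533 + 605+65 + 175 = 42,148 kg.
Stage 1: m₀ = 42,148 kg, m_f = 42,148 − 31,100 = 11,048 kg; Δv = 417×9.8×ln(3.815) = 4086.6×1.3389 ≈ 5472 m/s.
Stage 2: m₀ = 6,958 kg, m_f = 6,958 − 5,580 = 1,378 kg; Δv = 269×9.8×ln(5.049) = 2636.2×1.6193 ≈ 4269 m/s.
Stage 3: m₀ = 845 kg, m_f = 845 − 605 = 240 kg; Δv = 365×9.8×ln(3.521) = 3577.0×1.2587 ≈ 4502 m/s.
Total Δv = 5472 + 4269 + 4502 = 14243 m/s.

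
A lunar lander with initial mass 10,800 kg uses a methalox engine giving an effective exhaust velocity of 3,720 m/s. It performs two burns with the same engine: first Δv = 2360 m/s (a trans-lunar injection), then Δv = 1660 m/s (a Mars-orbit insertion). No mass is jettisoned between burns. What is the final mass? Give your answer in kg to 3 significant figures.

After the first burn: m = 10800 × exp(−2360/3720.0) = 10800 × 0.53025 = 5,726.7 kg.
After the second burn: m = 5,726.7 × exp(−1660/3720.0) = 5,726.7 × 0.64003 = 3,665.26 kg.

final mass ≈ 3670 kg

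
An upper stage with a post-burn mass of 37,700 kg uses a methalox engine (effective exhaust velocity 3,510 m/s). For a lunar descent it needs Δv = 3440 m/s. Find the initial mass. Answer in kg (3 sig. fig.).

initial mass ≈ 100000 kg

Using Δv = v_e ln(m₀/m_f): m₀/m_f = exp(Δv / v_e) = exp(3440 / 3510.0) = exp(0.9801) = 2.6646.
m₀ = m_f × 2.6646 = 37,700 × 2.6646 = 100,455 kg.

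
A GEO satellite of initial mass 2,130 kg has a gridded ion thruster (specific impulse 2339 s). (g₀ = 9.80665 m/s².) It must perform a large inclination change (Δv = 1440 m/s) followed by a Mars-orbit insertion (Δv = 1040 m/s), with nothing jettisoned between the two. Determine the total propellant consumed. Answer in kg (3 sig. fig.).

total propellant consumed ≈ 218 kg

v_e = Isp · g₀ = 2339 × 9.80665 = 22937.8 m/s.
After the first burn: m = 2130 × exp(−1440/22937.8) = 2130 × 0.93915 = 2,000.39 kg.
After the second burn: m = 2,000.39 × exp(−1040/22937.8) = 2,000.39 × 0.95567 = 1,911.71 kg.
Total propellant = m₀ − m_final = 2130 − 1,911.71 = 218.29 kg.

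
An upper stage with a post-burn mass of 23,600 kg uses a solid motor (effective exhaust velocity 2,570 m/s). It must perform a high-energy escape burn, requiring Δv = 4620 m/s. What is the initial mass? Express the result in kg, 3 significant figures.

m₀/m_f = exp(Δv / v_e) = exp(4620 / 2570.0) = exp(1.7977) = 6.0355.
m₀ = m_f × 6.0355 = 23,600 × 6.0355 = 142,438 kg.

initial mass ≈ 142000 kg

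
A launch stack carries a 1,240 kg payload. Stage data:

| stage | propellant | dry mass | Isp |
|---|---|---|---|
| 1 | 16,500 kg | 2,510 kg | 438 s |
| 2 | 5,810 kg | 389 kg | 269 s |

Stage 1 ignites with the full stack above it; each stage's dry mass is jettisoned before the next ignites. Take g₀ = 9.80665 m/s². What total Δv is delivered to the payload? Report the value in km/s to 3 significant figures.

Δv ≈ 8.21 km/s

Ignition mass of stage 1 = 16,500+2,510 + 5,810+389 + 1,240 = 26,449 kg.
Stage 1: m₀ = 26,449 kg, m_f = 26,449 − 16,500 = 9,949 kg; Δv = 438×9.80665×ln(2.658) = 4295.3×0.9777 ≈ 4200 m/s.
Stage 2: m₀ = 7,439 kg, m_f = 7,439 − 5,810 = 1,629 kg; Δv = 269×9.80665×ln(4.567) = 2638.0×1.5188 ≈ 4006 m/s.
Total Δv = 4200 + 4006 = 8206 m/s.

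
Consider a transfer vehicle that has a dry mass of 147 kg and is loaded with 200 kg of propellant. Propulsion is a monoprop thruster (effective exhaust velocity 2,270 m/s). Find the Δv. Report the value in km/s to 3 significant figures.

m₀ = m_dry + m_prop = 147 + 200 = 347 kg.
Using Δv = v_e ln(m₀/m_f): Δv = v_e · ln(m₀/m_f) = 2270.0 × ln(2.361) = 2270.0 × 0.8589 ≈ 1949.7 m/s.

Δv ≈ 1.95 km/s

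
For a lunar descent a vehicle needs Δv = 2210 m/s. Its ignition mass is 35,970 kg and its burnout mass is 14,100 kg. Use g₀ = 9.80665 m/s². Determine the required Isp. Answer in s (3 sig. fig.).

Isp ≈ 241 s

ln(m₀/m_f) = ln(35970/14100) = ln(2.551) = 0.9365.
Rocket equation: v_e = Δv / ln(m₀/m_f) = 2210 / 0.9365 = 2359.8 m/s.
Isp = v_e / g₀ = 2359.8 / 9.80665 = 240.6 s.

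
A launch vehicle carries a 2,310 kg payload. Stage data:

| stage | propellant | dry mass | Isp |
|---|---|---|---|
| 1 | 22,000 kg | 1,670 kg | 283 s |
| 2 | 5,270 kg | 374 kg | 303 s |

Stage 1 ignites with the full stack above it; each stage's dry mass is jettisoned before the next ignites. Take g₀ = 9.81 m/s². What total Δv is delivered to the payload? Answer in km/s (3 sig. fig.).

Ignition mass of stage 1 = 22,000+1,670 + 5,270+374 + 2,310 = 31,624 kg.
Stage 1: m₀ = 31,624 kg, m_f = 31,624 − 22,000 = 9,624 kg; Δv = 283×9.81×ln(3.286) = 2776.2×1.1897 ≈ 3303 m/s.
Stage 2: m₀ = 7,954 kg, m_f = 7,954 − 5,270 = 2,684 kg; Δv = 303×9.81×ln(2.963) = 2972.4×1.0864 ≈ 3229 m/s.
Total Δv = 3303 + 3229 = 6532 m/s.

Δv ≈ 6.53 km/s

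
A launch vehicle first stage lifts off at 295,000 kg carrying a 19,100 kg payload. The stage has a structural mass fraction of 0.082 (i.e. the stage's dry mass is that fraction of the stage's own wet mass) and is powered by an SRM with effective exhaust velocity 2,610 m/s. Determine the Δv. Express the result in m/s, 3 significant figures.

Δv ≈ 5100 m/s

Stage wet mass = m₀ − payload = 295,000 − 19,100 = 275,900 kg.
Stage dry mass = ε × stage wet mass = 0.082 × 275,900 = 22,623.8 kg.
Burnout mass m_f = stage dry + payload = 22,623.8 + 19,100 = 41,723.8 kg.
From the ideal rocket equation, Δv = v_e · ln(295,000/41,723.8) = 2610.0 × ln(7.07) = 2610.0 × 1.9559 ≈ 5105 m/s.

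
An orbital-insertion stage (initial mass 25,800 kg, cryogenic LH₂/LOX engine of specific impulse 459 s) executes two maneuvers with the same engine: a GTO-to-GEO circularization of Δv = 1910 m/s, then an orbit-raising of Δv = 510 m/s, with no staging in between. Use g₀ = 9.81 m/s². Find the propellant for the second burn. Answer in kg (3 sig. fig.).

v_e = Isp · g₀ = 459 × 9.81 = 4502.8 m/s.
After the first burn: m = 25800 × exp(−1910/4502.8) = 25800 × 0.65431 = 16,881.2 kg.
After the second burn: m = 16,881.2 × exp(−510/4502.8) = 16,881.2 × 0.89292 = 15,073.6 kg.
Second-burn propellant = 16,881.2 − 15,073.6 = 1,807.6 kg.

propellant for the second burn ≈ 1810 kg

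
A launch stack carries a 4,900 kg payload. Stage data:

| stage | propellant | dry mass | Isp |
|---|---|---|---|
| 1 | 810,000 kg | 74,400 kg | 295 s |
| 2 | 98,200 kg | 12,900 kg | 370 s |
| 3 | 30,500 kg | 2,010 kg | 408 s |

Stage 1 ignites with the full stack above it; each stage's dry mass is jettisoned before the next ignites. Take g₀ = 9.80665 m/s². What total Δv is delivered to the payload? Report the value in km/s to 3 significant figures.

Δv ≈ 15.1 km/s

Ignition mass of stage 1 = 810,000+74,400 + 98,200+12,900 + 30,500+2,010 + 4,900 = 1,032,910 kg.
Stage 1: m₀ = 1,032,910 kg, m_f = 1,032,910 − 810,000 = 222,910 kg; Δv = 295×9.80665×ln(4.634) = 2893.0×1.5334 ≈ 4436 m/s.
Stage 2: m₀ = 148,510 kg, m_f = 148,510 − 98,200 = 50,310 kg; Δv = 370×9.80665×ln(2.952) = 3628.5×1.0824 ≈ 3928 m/s.
Stage 3: m₀ = 37,410 kg, m_f = 37,410 − 30,500 = 6,910 kg; Δv = 408×9.80665×ln(5.414) = 4001.1×1.6890 ≈ 6758 m/s.
Total Δv = 4436 + 3928 + 6758 = 15122 m/s.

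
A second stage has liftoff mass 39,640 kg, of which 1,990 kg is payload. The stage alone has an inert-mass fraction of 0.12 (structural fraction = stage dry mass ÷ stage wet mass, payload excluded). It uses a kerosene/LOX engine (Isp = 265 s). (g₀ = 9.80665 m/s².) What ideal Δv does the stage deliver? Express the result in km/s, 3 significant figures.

Stage wet mass = m₀ − payload = 39,640 − 1,990 = 37,650 kg.
Stage dry mass = ε × stage wet mass = 0.12 × 37,650 = 4,518 kg.
Burnout mass m_f = stage dry + payload = 4,518 + 1,990 = 6,508 kg.
v_e = Isp · g₀ = 265 × 9.80665 = 2598.8 m/s.
Δv = v_e · ln(39,640/6,508) = 2598.8 × ln(6.091) = 2598.8 × 1.8068 ≈ 4695 m/s.

Δv ≈ 4.70 km/s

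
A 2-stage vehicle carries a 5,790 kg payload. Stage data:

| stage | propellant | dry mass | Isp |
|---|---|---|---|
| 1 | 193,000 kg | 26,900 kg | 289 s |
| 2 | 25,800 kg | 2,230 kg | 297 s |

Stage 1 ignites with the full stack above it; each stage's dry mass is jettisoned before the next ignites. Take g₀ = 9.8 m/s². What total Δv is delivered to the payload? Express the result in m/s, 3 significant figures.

Δv ≈ 8240 m/s

Ignition mass of stage 1 = 193,000+26,900 + 25,800+2,230 + 5,790 = 253,720 kg.
Stage 1: m₀ = 253,720 kg, m_f = 253,720 − 193,000 = 60,720 kg; Δv = 289×9.8×ln(4.179) = 2832.2×1.4300 ≈ 4050 m/s.
Stage 2: m₀ = 33,820 kg, m_f = 33,820 − 25,800 = 8,020 kg; Δv = 297×9.8×ln(4.217) = 2910.6×1.4391 ≈ 4189 m/s.
Total Δv = 4050 + 4189 = 8239 m/s.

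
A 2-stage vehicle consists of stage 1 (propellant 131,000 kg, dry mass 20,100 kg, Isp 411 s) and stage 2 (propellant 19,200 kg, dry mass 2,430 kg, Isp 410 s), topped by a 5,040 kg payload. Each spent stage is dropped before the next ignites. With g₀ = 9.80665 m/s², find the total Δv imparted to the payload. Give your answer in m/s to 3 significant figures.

Ignition mass of stage 1 = 131,000+20,100 + 19,200+2,430 + 5,040 = 177,770 kg.
Stage 1: m₀ = 177,770 kg, m_f = 177,770 − 131,000 = 46,770 kg; Δv = 411×9.80665×ln(3.801) = 4030.5×1.3352 ≈ 5382 m/s.
Stage 2: m₀ = 26,670 kg, m_f = 26,670 − 19,200 = 7,470 kg; Δv = 410×9.80665×ln(3.57) = 4020.7×1.2726 ≈ 5117 m/s.
Total Δv = 5382 + 5117 = 10499 m/s.

Δv ≈ 10500 m/s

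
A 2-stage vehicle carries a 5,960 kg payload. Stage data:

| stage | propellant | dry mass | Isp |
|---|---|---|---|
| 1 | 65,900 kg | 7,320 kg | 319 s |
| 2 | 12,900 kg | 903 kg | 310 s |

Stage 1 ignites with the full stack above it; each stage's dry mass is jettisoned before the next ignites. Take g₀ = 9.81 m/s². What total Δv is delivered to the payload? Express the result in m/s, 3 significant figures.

Δv ≈ 7080 m/s

Ignition mass of stage 1 = 65,900+7,320 + 12,900+903 + 5,960 = 92,983 kg.
Stage 1: m₀ = 92,983 kg, m_f = 92,983 − 65,900 = 27,083 kg; Δv = 319×9.81×ln(3.433) = 3129.4×1.2335 ≈ 3860 m/s.
Stage 2: m₀ = 19,763 kg, m_f = 19,763 − 12,900 = 6,863 kg; Δv = 310×9.81×ln(2.88) = 3041.1×1.0577 ≈ 3216 m/s.
Total Δv = 3860 + 3216 = 7076 m/s.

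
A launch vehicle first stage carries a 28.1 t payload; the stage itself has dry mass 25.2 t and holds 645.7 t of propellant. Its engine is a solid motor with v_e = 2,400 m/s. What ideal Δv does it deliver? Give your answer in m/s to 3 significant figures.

m₀ = payload + dry + propellant = 28.1 + 25.2 + 645.7 = 699 t.
m_f = payload + dry = 28.1 + 25.2 = 53.3 t.
By the Tsiolkovsky rocket equation, Δv = v_e · ln(m₀/m_f) = 2400.0 × ln(13.11) = 2400.0 × 2.5737 ≈ 6176.9 m/s.

Δv ≈ 6180 m/s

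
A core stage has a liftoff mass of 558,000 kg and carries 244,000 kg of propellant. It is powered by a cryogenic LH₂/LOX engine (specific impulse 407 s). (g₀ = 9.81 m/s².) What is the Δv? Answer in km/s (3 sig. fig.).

Δv ≈ 2.30 km/s

v_e = Isp · g₀ = 407 × 9.81 = 3992.7 m/s.
m_f = m₀ − m_prop = 558,000 − 244,000 = 314,000 kg.
Rocket equation: Δv = v_e · ln(m₀/m_f) = 3992.7 × ln(1.777) = 3992.7 × 0.5750 ≈ 2295.6 m/s.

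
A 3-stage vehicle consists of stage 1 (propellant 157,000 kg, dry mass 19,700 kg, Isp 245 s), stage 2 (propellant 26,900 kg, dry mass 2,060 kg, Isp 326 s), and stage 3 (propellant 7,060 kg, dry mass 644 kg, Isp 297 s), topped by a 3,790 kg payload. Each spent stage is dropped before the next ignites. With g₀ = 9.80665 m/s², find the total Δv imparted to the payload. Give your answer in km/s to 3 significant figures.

Δv ≈ 9.35 km/s

Ignition mass of stage 1 = 157,000+19,700 + 26,900+2,060 + 7,060+644 + 3,790 = 217,154 kg.
Stage 1: m₀ = 217,154 kg, m_f = 217,154 − 157,000 = 60,154 kg; Δv = 245×9.80665×ln(3.61) = 2402.6×1.2837 ≈ 3084 m/s.
Stage 2: m₀ = 40,454 kg, m_f = 40,454 − 26,900 = 13,554 kg; Δv = 326×9.80665×ln(2.985) = 3197.0×1.0935 ≈ 3496 m/s.
Stage 3: m₀ = 11,494 kg, m_f = 11,494 − 7,060 = 4,434 kg; Δv = 297×9.80665×ln(2.592) = 2912.6×0.9525 ≈ 2774 m/s.
Total Δv = 3084 + 3496 + 2774 = 9354 m/s.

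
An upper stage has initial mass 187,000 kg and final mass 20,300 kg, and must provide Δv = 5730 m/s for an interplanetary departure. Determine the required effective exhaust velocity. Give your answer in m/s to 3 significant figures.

ln(m₀/m_f) = ln(187000/20300) = ln(9.212) = 2.2205.
v_e = Δv / ln(m₀/m_f) = 5730 / 2.2205 = 2580.5 m/s.

v_e ≈ 2580 m/s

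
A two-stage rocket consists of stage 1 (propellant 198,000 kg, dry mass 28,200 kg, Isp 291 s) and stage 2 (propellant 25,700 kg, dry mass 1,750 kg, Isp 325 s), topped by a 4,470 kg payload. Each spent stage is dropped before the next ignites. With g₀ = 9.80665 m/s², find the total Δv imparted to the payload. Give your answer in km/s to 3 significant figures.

Δv ≈ 9.37 km/s

Ignition mass of stage 1 = 198,000+28,200 + 25,700+1,750 + 4,470 = 258,120 kg.
Stage 1: m₀ = 258,120 kg, m_f = 258,120 − 198,000 = 60,120 kg; Δv = 291×9.80665×ln(4.293) = 2853.7×1.4571 ≈ 4158 m/s.
Stage 2: m₀ = 31,920 kg, m_f = 31,920 − 25,700 = 6,220 kg; Δv = 325×9.80665×ln(5.132) = 3187.2×1.6355 ≈ 5212 m/s.
Total Δv = 4158 + 5212 = 9370 m/s.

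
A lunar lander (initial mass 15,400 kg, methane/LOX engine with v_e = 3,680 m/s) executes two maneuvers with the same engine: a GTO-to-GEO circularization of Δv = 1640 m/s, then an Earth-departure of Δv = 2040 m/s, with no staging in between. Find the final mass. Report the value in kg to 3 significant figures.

final mass ≈ 5670 kg

After the first burn: m = 15400 × exp(−1640/3680.0) = 15400 × 0.64041 = 9,862.31 kg.
After the second burn: m = 9,862.31 × exp(−2040/3680.0) = 9,862.31 × 0.57445 = 5,665.4 kg.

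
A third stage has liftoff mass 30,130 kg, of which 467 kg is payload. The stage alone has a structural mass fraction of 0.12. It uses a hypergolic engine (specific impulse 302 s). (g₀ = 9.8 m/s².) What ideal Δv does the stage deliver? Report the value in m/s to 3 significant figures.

Δv ≈ 5960 m/s

Stage wet mass = m₀ − payload = 30,130 − 467 = 29,663 kg.
Stage dry mass = ε × stage wet mass = 0.12 × 29,663 = 3,559.56 kg.
Burnout mass m_f = stage dry + payload = 3,559.56 + 467 = 4,026.56 kg.
v_e = Isp · g₀ = 302 × 9.8 = 2959.6 m/s.
Rocket equation: Δv = v_e · ln(30,130/4,026.56) = 2959.6 × ln(7.483) = 2959.6 × 2.0126 ≈ 5957 m/s.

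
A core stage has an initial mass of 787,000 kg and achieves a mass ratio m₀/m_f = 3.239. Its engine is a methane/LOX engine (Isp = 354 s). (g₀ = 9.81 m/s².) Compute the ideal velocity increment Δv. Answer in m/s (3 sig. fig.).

Δv ≈ 4080 m/s

v_e = Isp · g₀ = 354 × 9.81 = 3472.7 m/s.
Δv = v_e · ln(3.239) = 3472.7 × 1.1753 ≈ 4081.4 m/s.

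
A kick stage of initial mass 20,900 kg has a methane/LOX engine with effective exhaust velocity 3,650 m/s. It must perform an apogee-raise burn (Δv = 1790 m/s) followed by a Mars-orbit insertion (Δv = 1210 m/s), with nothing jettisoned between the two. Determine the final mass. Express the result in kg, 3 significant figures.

final mass ≈ 9190 kg

After the first burn: m = 20900 × exp(−1790/3650.0) = 20900 × 0.61237 = 12,798.5 kg.
After the second burn: m = 12,798.5 × exp(−1210/3650.0) = 12,798.5 × 0.71784 = 9,187.28 kg.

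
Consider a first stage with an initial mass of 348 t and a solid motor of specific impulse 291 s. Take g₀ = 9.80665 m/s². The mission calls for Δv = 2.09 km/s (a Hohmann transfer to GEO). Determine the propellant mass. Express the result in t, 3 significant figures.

propellant mass ≈ 181 t

v_e = Isp · g₀ = 291 × 9.80665 = 2853.7 m/s.
Rocket equation: m₀/m_f = exp(Δv / v_e) = exp(2090 / 2853.7) = exp(0.7324) = 2.0800.
m_f = 348 / 2.0800 = 167.308 t, so propellant = m₀ − m_f = 348 − 167.308 = 180.692 t.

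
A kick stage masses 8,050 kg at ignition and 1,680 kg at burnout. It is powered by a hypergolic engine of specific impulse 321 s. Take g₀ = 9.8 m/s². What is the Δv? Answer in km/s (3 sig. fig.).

Δv ≈ 4.93 km/s

v_e = Isp · g₀ = 321 × 9.8 = 3145.8 m/s.
Rocket equation: Δv = v_e · ln(m₀/m_f) = 3145.8 × ln(4.792) = 3145.8 × 1.5669 ≈ 4929.1 m/s.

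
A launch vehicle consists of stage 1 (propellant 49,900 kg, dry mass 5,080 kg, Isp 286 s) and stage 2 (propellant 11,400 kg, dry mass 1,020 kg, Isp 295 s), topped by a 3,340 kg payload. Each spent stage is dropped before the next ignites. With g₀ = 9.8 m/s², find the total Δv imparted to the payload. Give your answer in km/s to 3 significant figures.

Δv ≈ 7.14 km/s

Ignition mass of stage 1 = 49,900+5,080 + 11,400+1,020 + 3,340 = 70,740 kg.
Stage 1: m₀ = 70,740 kg, m_f = 70,740 − 49,900 = 20,840 kg; Δv = 286×9.8×ln(3.394) = 2802.8×1.2221 ≈ 3425 m/s.
Stage 2: m₀ = 15,760 kg, m_f = 15,760 − 11,400 = 4,360 kg; Δv = 295×9.8×ln(3.615) = 2891.0×1.2850 ≈ 3715 m/s.
Total Δv = 3425 + 3715 = 7140 m/s.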